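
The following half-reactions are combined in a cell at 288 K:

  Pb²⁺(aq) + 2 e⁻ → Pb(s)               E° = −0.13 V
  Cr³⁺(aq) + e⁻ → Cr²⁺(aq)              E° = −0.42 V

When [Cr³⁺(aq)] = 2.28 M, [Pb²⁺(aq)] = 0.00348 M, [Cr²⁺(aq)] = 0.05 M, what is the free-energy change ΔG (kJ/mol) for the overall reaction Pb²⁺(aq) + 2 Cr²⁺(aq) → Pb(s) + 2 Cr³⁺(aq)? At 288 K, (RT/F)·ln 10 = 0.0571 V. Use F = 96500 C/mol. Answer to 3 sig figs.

E°cell = −0.13 − (−0.42) = +0.29 V; the balanced reaction transfers n = 2 electrons.
Q = [Cr³⁺(aq)]^2 / ([Pb²⁺(aq)]·[Cr²⁺(aq)]^2) = 5.98×10^5, so log Q = 5.776 and E = +0.29 − (0.0571/2)(5.776) = +0.1251 V.
Finally ΔG = −nFE = −(2)(96500 C/mol)(+0.1251 V) = −24.1 kJ/mol.

−24.1 kJ/mol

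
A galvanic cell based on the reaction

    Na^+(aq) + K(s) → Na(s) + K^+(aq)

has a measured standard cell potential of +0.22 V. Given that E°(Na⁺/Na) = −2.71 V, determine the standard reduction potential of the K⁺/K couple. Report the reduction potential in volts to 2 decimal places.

−2.93 V

In the reaction as written the Na⁺/Na couple is reduced (cathode) and K⁺/K is oxidized (anode), so E°cell = E°(Na⁺/Na) − E°(K⁺/K).
E°(K⁺/K) = E°(cathode) − E°cell = −2.71 − (+0.22) = −2.93 V.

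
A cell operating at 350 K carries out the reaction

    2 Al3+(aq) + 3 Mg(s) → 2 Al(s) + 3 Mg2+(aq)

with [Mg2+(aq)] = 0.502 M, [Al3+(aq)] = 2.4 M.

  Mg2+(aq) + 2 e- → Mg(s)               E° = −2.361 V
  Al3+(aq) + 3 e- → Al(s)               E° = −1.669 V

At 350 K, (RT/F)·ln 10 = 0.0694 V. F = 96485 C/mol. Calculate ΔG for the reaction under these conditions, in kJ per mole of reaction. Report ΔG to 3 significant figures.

E°cell = −1.669 − (−2.361) = +0.692 V; the balanced reaction transfers n = 6 electrons.
Here Q = [Mg2+(aq)]^3 / [Al3+(aq)]^2 = 0.022 (log Q = −1.658), giving E = +0.692 − (0.0694/6)·(−1.658) = +0.7112 V.
Finally ΔG = −nFE = −(6)(96485 C/mol)(+0.7112 V) = −412 kJ/mol.

−412 kJ/mol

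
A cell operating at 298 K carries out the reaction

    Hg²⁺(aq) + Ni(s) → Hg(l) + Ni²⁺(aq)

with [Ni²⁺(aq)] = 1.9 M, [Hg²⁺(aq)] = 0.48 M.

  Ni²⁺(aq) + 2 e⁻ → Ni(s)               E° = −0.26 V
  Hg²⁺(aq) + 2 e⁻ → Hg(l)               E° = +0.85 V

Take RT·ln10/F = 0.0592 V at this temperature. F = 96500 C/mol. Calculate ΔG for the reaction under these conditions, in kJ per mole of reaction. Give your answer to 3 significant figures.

With Hg²⁺/Hg reduced at the cathode, E°cell = +0.85 − (−0.26) = +1.11 V and n = 2.
The reaction quotient is [Ni²⁺(aq)] / [Hg²⁺(aq)] = 3.96; by Nernst, E = +1.11 − (0.0592/2)(0.598) = +1.0923 V.
Then ΔG = −nFE = −2 × 96500 × +1.0923 J/mol = −211 kJ/mol.

−211 kJ/mol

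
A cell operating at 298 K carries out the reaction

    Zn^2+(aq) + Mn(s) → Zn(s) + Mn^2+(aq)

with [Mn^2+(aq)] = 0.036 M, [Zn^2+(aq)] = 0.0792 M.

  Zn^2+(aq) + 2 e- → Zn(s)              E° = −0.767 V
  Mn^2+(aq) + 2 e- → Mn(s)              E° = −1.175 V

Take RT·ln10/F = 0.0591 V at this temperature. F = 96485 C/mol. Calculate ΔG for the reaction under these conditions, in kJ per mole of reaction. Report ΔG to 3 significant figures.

−80.7 kJ/mol

E°cell = −0.767 − (−1.175) = +0.408 V; the balanced reaction transfers n = 2 electrons.
The reaction quotient is [Mn^2+(aq)] / [Zn^2+(aq)] = 0.455; by Nernst, E = +0.408 − (0.0591/2)(−0.342) = +0.4181 V.
Finally ΔG = −nFE = −(2)(96485 C/mol)(+0.4181 V) = −80.7 kJ/mol.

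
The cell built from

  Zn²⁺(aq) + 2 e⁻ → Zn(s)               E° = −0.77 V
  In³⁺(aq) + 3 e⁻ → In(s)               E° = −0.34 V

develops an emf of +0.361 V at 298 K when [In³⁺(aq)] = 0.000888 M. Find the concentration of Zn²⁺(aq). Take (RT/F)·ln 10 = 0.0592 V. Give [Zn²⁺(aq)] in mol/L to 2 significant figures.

The In³⁺/In couple has the larger reduction potential, so it is the cathode: E°cell = −0.34 − (−0.77) = +0.43 V and n = 6.
Rearranging E = E° − (0.0592/n)·log Q gives log Q = 6(+0.43 − (+0.361))/0.0592 = 6.993.
For 2 In³⁺(aq) + 3 Zn(s) → 2 In(s) + 3 Zn²⁺(aq), the reaction quotient is Q = [Zn²⁺(aq)]^3 / [In³⁺(aq)]^2.
Substituting the known concentrations and solving, log [Zn²⁺(aq)] = 0.297 and [Zn²⁺(aq)] = 2.0 M.

2.0 M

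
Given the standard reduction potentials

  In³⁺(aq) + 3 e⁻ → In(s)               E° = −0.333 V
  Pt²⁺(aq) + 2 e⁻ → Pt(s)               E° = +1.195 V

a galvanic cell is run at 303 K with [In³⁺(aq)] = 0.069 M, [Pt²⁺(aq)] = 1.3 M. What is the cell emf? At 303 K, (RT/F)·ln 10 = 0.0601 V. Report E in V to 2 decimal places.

Since E°(Pt²⁺/Pt) > E°(In³⁺/In), Pt²⁺/Pt serves as the cathode.
E°cell = +1.195 − (−0.333) = +1.528 V, with n = 6 electrons transferred.
Balancing gives 3 Pt²⁺(aq) + 2 In(s) → 3 Pt(s) + 2 In³⁺(aq); hence Q = [In³⁺(aq)]^2 / [Pt²⁺(aq)]^3 = 0.00217 (log Q = −2.664).
Applying E = E° − (RT ln10/nF)·log Q gives +1.528 − (0.0601/6)(−2.664) = +1.55 V.

+1.55 V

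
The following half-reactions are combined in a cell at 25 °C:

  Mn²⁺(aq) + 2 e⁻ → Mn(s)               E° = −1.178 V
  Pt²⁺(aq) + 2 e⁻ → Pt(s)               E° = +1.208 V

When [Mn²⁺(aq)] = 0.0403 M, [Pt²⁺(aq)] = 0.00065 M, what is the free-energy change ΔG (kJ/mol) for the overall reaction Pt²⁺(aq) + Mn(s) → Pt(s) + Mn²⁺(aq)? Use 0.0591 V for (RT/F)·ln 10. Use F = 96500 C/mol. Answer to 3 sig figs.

−450 kJ/mol

E°cell = +1.208 − (−1.178) = +2.386 V; the balanced reaction transfers n = 2 electrons.
The reaction quotient is [Mn²⁺(aq)] / [Pt²⁺(aq)] = 62; by Nernst, E = +2.386 − (0.0591/2)(1.792) = +2.3330 V.
Then ΔG = −nFE = −2 × 96500 × +2.3330 J/mol = −450 kJ/mol.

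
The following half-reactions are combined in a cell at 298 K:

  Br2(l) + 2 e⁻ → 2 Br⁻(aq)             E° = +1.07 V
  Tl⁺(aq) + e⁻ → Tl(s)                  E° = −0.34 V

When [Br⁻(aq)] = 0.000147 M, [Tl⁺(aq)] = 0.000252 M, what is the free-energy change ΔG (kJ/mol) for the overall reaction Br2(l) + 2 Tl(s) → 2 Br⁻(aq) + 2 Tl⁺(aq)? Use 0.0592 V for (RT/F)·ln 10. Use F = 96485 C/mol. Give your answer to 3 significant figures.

The standard cell potential is +1.07 − (−0.34) = +1.41 V, with n = 2 electrons in the balanced equation.
The reaction quotient is [Br⁻(aq)]^2·[Tl⁺(aq)]^2 = 1.37×10^−15; by Nernst, E = +1.41 − (0.0592/2)(−14.863) = +1.8499 V.
ΔG = −nFE = −(2)(96485)(+1.8499) J/mol = −357 kJ/mol.

−357 kJ/mol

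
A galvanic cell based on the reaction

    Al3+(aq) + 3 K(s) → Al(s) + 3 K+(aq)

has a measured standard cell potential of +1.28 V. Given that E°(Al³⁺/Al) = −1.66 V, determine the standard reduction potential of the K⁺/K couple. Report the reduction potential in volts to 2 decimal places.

−2.94 V

In the reaction as written the Al³⁺/Al couple is reduced (cathode) and K⁺/K is oxidized (anode), so E°cell = E°(Al³⁺/Al) − E°(K⁺/K).
E°(K⁺/K) = E°(cathode) − E°cell = −1.66 − (+1.28) = −2.94 V.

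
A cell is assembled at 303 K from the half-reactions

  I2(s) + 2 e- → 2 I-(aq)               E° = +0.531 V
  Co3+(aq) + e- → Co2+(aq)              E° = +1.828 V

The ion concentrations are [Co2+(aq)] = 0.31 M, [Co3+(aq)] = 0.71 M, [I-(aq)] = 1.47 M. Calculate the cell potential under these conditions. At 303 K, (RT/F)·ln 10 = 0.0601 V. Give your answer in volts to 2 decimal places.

Since E°(Co³⁺/Co²⁺) > E°(I₂/I⁻), Co³⁺/Co²⁺ serves as the cathode.
The standard potential is +1.828 − (+0.531) = +1.297 V and the balanced reaction transfers n = 2 electrons.
The balanced reaction is 2 Co3+(aq) + 2 I-(aq) → 2 Co2+(aq) + I2(s), so Q = [Co2+(aq)]^2 / ([Co3+(aq)]^2·[I-(aq)]^2) = 0.0882 and log Q = −1.054.
Applying E = E° − (RT ln10/nF)·log Q gives +1.297 − (0.0601/2)(−1.054) = +1.33 V.

+1.33 V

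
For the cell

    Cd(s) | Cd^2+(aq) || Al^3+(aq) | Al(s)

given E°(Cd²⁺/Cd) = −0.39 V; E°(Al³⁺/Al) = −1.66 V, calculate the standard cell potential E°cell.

−1.27 V

By convention the left-hand electrode in cell notation is the anode (oxidation) and the right-hand electrode is the cathode (reduction).
E°cell = E°(right) − E°(left) = −1.66 − (−0.39) = −1.27 V.
The negative sign shows that, as written, the cell would require an external voltage to drive the reaction.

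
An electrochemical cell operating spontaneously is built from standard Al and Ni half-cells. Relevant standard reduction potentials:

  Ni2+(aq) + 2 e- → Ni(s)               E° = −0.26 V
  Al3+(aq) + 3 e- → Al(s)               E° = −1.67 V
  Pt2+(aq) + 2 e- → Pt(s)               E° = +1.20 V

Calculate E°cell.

+1.41 V

The Ni²⁺/Ni couple has the higher E°, so Ni ion is reduced (cathode) and Al is oxidized (anode).
E°cell = E°(cathode) − E°(anode) = −0.26 − (−1.67) = +1.41 V.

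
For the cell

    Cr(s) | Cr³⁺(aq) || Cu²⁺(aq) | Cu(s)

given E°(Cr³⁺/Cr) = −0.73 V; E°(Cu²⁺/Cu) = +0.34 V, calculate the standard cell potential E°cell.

+1.07 V

By convention the left-hand electrode in cell notation is the anode (oxidation) and the right-hand electrode is the cathode (reduction).
E°cell = E°(right) − E°(left) = +0.34 − (−0.73) = +1.07 V.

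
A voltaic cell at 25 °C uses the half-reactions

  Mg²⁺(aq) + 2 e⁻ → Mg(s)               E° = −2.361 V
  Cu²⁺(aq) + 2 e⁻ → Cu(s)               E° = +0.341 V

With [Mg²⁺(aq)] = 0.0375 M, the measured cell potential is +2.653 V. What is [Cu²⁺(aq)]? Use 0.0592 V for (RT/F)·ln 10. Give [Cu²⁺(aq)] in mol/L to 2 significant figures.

With Cu²⁺/Cu at the cathode and Mg²⁺/Mg at the anode, E°cell = +0.341 − (−2.361) = +2.702 V (n = 2).
Rearranging E = E° − (0.0592/n)·log Q gives log Q = 2(+2.702 − (+2.653))/0.0592 = 1.655.
The balanced reaction is Cu²⁺(aq) + Mg(s) → Cu(s) + Mg²⁺(aq), so Q = [Mg²⁺(aq)] / [Cu²⁺(aq)].
Solving for the unknown gives log [Cu²⁺(aq)] = −3.081, so [Cu²⁺(aq)] ≈ 0.00083 M.

0.00083 M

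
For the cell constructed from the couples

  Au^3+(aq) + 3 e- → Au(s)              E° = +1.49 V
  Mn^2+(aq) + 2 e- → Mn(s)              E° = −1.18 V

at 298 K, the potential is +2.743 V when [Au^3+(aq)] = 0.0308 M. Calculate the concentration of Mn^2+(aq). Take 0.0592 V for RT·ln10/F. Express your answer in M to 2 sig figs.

With Au³⁺/Au at the cathode and Mn²⁺/Mn at the anode, E°cell = +1.49 − (−1.18) = +2.67 V (n = 6).
Since E = E° − (0.0592/n)·log Q, log Q = n(E° − E)/0.0592 = −7.399.
The balanced reaction is 2 Au^3+(aq) + 3 Mn(s) → 2 Au(s) + 3 Mn^2+(aq), so Q = [Mn^2+(aq)]^3 / [Au^3+(aq)]^2.
Solving for the unknown gives log [Mn^2+(aq)] = −3.474, so [Mn^2+(aq)] ≈ 0.00034 M.

0.00034 M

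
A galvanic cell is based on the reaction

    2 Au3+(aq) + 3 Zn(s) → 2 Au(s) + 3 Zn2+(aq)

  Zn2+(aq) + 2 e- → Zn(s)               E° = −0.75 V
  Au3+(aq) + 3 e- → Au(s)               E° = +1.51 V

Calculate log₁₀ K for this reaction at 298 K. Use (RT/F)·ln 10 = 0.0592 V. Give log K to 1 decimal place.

log K = 229.1

The Au³⁺/Au couple is reduced (cathode); E°cell = +1.51 − (−0.75) = +2.26 V with n = 6.
At equilibrium E = 0, so log K = nE°cell / 0.0592 = (6)(+2.26) / 0.0592 = 229.1.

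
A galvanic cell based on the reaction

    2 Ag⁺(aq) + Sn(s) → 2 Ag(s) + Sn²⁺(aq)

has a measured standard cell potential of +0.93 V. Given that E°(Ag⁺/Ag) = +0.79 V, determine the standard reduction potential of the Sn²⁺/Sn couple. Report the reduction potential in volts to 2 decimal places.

−0.14 V

In the reaction as written the Ag⁺/Ag couple is reduced (cathode) and Sn²⁺/Sn is oxidized (anode), so E°cell = E°(Ag⁺/Ag) − E°(Sn²⁺/Sn).
E°(Sn²⁺/Sn) = E°(cathode) − E°cell = +0.79 − (+0.93) = −0.14 V.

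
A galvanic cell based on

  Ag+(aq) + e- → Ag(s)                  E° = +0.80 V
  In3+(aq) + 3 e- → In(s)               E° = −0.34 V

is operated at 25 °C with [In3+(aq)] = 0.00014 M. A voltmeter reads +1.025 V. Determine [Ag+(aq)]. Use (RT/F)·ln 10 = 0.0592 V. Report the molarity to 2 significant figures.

0.00059 M

Ag⁺/Ag is the cathode (higher E°); E°cell = +0.80 − (−0.34) = +1.14 V with n = 3.
From the Nernst equation, log Q = n(E° − E)/0.0592 = 3·(+1.14 − (+1.025))/0.0592 = 5.828.
For 3 Ag+(aq) + In(s) → 3 Ag(s) + In3+(aq), the reaction quotient is Q = [In3+(aq)] / [Ag+(aq)]^3.
Substituting the known concentrations and solving, log [Ag+(aq)] = −3.227 and [Ag+(aq)] = 0.00059 M.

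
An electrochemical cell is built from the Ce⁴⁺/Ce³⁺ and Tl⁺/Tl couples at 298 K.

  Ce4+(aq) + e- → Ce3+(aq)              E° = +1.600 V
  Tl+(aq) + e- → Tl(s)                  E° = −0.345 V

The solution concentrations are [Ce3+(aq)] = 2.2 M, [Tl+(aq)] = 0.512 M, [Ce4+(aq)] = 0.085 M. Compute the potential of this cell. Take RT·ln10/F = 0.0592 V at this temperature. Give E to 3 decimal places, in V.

Since E°(Ce⁴⁺/Ce³⁺) > E°(Tl⁺/Tl), Ce⁴⁺/Ce³⁺ serves as the cathode.
The standard potential is +1.600 − (−0.345) = +1.945 V and the balanced reaction transfers n = 1 electron.
Balancing gives Ce4+(aq) + Tl(s) → Ce3+(aq) + Tl+(aq); hence Q = ([Ce3+(aq)]·[Tl+(aq)]) / [Ce4+(aq)] = 13.3 (log Q = 1.122).
E = E° − (0.0592/n)·log Q = +1.945 − (0.0592/1)(1.122) = +1.879 V.

+1.879 V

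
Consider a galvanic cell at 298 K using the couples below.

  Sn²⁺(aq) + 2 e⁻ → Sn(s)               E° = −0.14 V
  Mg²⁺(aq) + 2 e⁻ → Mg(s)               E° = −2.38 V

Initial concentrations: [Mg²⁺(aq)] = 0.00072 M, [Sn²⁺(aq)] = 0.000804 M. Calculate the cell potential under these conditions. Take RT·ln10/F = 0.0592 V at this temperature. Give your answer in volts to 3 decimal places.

+2.241 V

The Sn²⁺/Sn couple has the more positive E°, so it is the cathode; Mg²⁺/Mg is the anode.
E°cell = −0.14 − (−2.38) = +2.24 V, with n = 2 electrons transferred.
Balancing gives Sn²⁺(aq) + Mg(s) → Sn(s) + Mg²⁺(aq); hence Q = [Mg²⁺(aq)] / [Sn²⁺(aq)] = 0.896 (log Q = −0.048).
Applying E = E° − (RT ln10/nF)·log Q gives +2.24 − (0.0592/2)(−0.048) = +2.241 V.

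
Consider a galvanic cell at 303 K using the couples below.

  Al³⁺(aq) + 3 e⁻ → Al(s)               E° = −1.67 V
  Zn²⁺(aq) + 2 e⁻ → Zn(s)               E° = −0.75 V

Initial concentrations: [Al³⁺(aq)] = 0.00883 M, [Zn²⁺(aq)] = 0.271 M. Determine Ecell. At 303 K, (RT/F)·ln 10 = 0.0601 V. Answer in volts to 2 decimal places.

+0.94 V

Zn²⁺/Zn is reduced (cathode, E° = −0.75 V) and Al³⁺/Al is oxidized (anode).
The standard potential is −0.75 − (−1.67) = +0.92 V and the balanced reaction transfers n = 6 electrons.
For the overall reaction 3 Zn²⁺(aq) + 2 Al(s) → 3 Zn(s) + 2 Al³⁺(aq), Q = [Al³⁺(aq)]^2 / [Zn²⁺(aq)]^3 = 0.00392, giving log Q = −2.407.
E = E° − (0.0601/n)·log Q = +0.92 − (0.0601/6)(−2.407) = +0.94 V.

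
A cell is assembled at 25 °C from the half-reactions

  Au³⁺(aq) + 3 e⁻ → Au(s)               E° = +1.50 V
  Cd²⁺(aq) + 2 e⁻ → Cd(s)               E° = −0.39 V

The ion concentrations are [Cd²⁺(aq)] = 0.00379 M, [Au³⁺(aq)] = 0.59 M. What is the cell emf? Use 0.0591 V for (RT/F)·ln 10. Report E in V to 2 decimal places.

Au³⁺/Au is reduced (cathode, E° = +1.50 V) and Cd²⁺/Cd is oxidized (anode).
The standard potential is +1.50 − (−0.39) = +1.89 V and the balanced reaction transfers n = 6 electrons.
The balanced reaction is 2 Au³⁺(aq) + 3 Cd(s) → 2 Au(s) + 3 Cd²⁺(aq), so Q = [Cd²⁺(aq)]^3 / [Au³⁺(aq)]^2 = 1.56×10^−7 and log Q = −6.806.
Applying E = E° − (RT ln10/nF)·log Q gives +1.89 − (0.0591/6)(−6.806) = +1.96 V.

+1.96 V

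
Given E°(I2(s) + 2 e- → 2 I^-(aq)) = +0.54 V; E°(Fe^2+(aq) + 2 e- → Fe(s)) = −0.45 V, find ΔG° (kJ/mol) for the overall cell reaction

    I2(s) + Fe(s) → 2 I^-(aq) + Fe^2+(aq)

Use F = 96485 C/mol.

−191 kJ/mol

In the reaction as written I2(s) is reduced, so the I₂/I⁻ couple is the cathode and Fe²⁺/Fe is the anode.
E°cell = +0.54 − (−0.45) = +0.99 V; balancing electrons gives n = 2.
ΔG° = −nFE°cell = −(2)(96485)(+0.99) J/mol = −191 kJ/mol.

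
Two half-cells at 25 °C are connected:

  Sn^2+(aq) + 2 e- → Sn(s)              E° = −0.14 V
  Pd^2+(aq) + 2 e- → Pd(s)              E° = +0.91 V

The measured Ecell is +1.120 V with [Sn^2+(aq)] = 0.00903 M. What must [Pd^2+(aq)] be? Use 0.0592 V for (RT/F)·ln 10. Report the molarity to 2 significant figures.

2.1 M

With Pd²⁺/Pd at the cathode and Sn²⁺/Sn at the anode, E°cell = +0.91 − (−0.14) = +1.05 V (n = 2).
Since E = E° − (0.0592/n)·log Q, log Q = n(E° − E)/0.0592 = −2.365.
The balanced reaction is Pd^2+(aq) + Sn(s) → Pd(s) + Sn^2+(aq), so Q = [Sn^2+(aq)] / [Pd^2+(aq)].
Solving for the unknown gives log [Pd^2+(aq)] = 0.321, so [Pd^2+(aq)] ≈ 2.1 M.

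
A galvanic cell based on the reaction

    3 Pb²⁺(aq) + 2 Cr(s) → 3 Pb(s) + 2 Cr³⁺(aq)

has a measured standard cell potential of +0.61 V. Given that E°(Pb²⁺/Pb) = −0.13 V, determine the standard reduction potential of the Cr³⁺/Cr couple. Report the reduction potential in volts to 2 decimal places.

In the reaction as written the Pb²⁺/Pb couple is reduced (cathode) and Cr³⁺/Cr is oxidized (anode), so E°cell = E°(Pb²⁺/Pb) − E°(Cr³⁺/Cr).
E°(Cr³⁺/Cr) = E°(cathode) − E°cell = −0.13 − (+0.61) = −0.74 V.

−0.74 V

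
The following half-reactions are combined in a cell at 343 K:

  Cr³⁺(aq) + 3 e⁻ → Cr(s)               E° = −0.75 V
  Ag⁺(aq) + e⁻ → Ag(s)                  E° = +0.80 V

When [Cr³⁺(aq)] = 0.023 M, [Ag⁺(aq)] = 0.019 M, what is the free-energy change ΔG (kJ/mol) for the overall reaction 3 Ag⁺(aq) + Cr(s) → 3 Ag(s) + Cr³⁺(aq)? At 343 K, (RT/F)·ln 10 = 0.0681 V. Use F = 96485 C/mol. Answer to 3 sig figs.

The standard cell potential is +0.80 − (−0.75) = +1.55 V, with n = 3 electrons in the balanced equation.
Q = [Cr³⁺(aq)] / [Ag⁺(aq)]^3 = 3.35×10^3, so log Q = 3.525 and E = +1.55 − (0.0681/3)(3.525) = +1.4700 V.
Then ΔG = −nFE = −3 × 96485 × +1.4700 J/mol = −425 kJ/mol.

−425 kJ/mol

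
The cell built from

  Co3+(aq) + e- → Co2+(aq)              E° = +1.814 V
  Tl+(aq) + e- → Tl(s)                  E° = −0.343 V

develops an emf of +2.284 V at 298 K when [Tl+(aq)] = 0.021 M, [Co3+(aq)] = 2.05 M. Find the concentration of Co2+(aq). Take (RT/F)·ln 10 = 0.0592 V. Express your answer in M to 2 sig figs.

With Co³⁺/Co²⁺ at the cathode and Tl⁺/Tl at the anode, E°cell = +1.814 − (−0.343) = +2.157 V (n = 1).
From the Nernst equation, log Q = n(E° − E)/0.0592 = 1·(+2.157 − (+2.284))/0.0592 = −2.145.
For Co3+(aq) + Tl(s) → Co2+(aq) + Tl+(aq), the reaction quotient is Q = ([Co2+(aq)]·[Tl+(aq)]) / [Co3+(aq)].
Substituting the known concentrations and solving, log [Co2+(aq)] = −0.155 and [Co2+(aq)] = 0.70 M.

0.70 M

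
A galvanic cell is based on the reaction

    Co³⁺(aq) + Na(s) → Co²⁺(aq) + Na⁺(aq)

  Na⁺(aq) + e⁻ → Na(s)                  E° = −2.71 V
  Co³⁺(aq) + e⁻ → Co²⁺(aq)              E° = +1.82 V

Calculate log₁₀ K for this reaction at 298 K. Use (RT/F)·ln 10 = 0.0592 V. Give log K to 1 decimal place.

The Co³⁺/Co²⁺ couple is reduced (cathode); E°cell = +1.82 − (−2.71) = +4.53 V with n = 1.
At equilibrium E = 0, so log K = nE°cell / 0.0592 = (1)(+4.53) / 0.0592 = 76.5.

log K = 76.5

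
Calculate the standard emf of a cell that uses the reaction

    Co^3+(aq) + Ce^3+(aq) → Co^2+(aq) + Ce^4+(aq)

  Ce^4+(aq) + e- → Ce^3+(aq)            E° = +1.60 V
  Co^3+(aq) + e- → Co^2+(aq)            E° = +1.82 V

+0.22 V

Co^3+(aq) gains electrons, so the Co³⁺/Co²⁺ couple is the cathode; the Ce⁴⁺/Ce³⁺ couple is the anode.
E°cell = E°(cathode) − E°(anode) = +1.82 − (+1.60) = +0.22 V.
The positive value indicates the reaction is spontaneous as written.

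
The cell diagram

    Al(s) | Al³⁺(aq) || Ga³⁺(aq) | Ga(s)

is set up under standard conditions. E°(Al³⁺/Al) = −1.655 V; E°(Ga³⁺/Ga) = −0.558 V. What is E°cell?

By convention the left-hand electrode in cell notation is the anode (oxidation) and the right-hand electrode is the cathode (reduction).
E°cell = E°(right) − E°(left) = −0.558 − (−1.655) = +1.097 V.

+1.097 V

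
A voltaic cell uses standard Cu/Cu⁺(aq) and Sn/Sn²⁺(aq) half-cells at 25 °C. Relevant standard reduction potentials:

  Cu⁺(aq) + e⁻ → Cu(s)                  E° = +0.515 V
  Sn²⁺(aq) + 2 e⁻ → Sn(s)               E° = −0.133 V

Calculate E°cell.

The Cu⁺/Cu couple has the higher E°, so Cu ion is reduced (cathode) and Sn is oxidized (anode).
E°cell = E°(cathode) − E°(anode) = +0.515 − (−0.133) = +0.648 V.

+0.648 V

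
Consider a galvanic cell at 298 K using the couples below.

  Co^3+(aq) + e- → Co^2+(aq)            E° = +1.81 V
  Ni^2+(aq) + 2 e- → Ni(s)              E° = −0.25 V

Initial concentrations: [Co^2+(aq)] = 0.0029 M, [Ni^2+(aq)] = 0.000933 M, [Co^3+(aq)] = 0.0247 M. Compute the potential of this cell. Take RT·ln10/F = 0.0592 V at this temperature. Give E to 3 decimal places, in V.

+2.205 V

The Co³⁺/Co²⁺ couple has the more positive E°, so it is the cathode; Ni²⁺/Ni is the anode.
E°cell = E°cat − E°an = +1.81 − (−0.25) = +2.06 V; n = 2.
Balancing gives 2 Co^3+(aq) + Ni(s) → 2 Co^2+(aq) + Ni^2+(aq); hence Q = ([Co^2+(aq)]^2·[Ni^2+(aq)]) / [Co^3+(aq)]^2 = 1.29×10^−5 (log Q = −4.891).
Applying E = E° − (RT ln10/nF)·log Q gives +2.06 − (0.0592/2)(−4.891) = +2.205 V.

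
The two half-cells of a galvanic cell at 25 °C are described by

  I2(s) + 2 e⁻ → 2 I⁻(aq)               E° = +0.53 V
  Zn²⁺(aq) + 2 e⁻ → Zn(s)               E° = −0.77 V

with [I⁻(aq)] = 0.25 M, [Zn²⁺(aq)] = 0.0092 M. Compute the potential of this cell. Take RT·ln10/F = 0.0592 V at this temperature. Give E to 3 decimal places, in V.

The I₂/I⁻ couple has the more positive E°, so it is the cathode; Zn²⁺/Zn is the anode.
E°cell = +0.53 − (−0.77) = +1.30 V, with n = 2 electrons transferred.
Balancing gives I2(s) + Zn(s) → 2 I⁻(aq) + Zn²⁺(aq); hence Q = [I⁻(aq)]^2·[Zn²⁺(aq)] = 0.000575 (log Q = −3.240).
Applying E = E° − (RT ln10/nF)·log Q gives +1.30 − (0.0592/2)(−3.240) = +1.396 V.

+1.396 V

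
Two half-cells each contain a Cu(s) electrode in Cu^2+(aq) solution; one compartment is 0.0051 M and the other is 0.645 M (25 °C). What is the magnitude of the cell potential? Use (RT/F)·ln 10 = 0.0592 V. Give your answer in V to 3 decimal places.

For a concentration cell E°cell = 0, since both electrodes use the same couple.
The compartment with the higher Cu^2+(aq) concentration (0.645 M) acts as the cathode; ions are reduced there and produced at the dilute (0.0051 M) anode.
With n = 2, Ecell = −(0.0592/2)·log([dilute]/[conc]) = −(0.0592/2)·log(0.0051/0.645) = +0.062 V.

0.062 V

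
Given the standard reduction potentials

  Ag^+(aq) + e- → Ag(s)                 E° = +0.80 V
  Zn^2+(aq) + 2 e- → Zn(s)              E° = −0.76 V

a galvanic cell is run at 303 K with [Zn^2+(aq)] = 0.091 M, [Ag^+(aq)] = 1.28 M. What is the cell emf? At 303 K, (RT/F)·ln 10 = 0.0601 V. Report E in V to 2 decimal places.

Since E°(Ag⁺/Ag) > E°(Zn²⁺/Zn), Ag⁺/Ag serves as the cathode.
E°cell = +0.80 − (−0.76) = +1.56 V, with n = 2 electrons transferred.
The balanced reaction is 2 Ag^+(aq) + Zn(s) → 2 Ag(s) + Zn^2+(aq), so Q = [Zn^2+(aq)] / [Ag^+(aq)]^2 = 0.0555 and log Q = −1.255.
Applying E = E° − (RT ln10/nF)·log Q gives +1.56 − (0.0601/2)(−1.255) = +1.60 V.

+1.60 V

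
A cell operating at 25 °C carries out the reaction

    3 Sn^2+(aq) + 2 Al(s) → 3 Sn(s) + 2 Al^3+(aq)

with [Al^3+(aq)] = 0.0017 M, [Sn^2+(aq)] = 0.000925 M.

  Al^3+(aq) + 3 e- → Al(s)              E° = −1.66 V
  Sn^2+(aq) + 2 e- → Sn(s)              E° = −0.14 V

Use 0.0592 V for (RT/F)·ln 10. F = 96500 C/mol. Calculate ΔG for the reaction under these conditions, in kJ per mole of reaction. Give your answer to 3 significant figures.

With Sn²⁺/Sn reduced at the cathode, E°cell = −0.14 − (−1.66) = +1.52 V and n = 6.
The reaction quotient is [Al^3+(aq)]^2 / [Sn^2+(aq)]^3 = 3.65×10^3; by Nernst, E = +1.52 − (0.0592/6)(3.562) = +1.4849 V.
ΔG = −nFE = −(6)(96500)(+1.4849) J/mol = −860 kJ/mol.

−860 kJ/mol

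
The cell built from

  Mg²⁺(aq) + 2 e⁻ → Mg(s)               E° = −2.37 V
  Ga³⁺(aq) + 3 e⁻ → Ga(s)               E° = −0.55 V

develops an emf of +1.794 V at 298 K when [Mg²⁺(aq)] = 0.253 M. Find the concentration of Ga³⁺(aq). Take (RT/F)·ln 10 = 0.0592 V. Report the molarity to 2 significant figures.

The Ga³⁺/Ga couple has the larger reduction potential, so it is the cathode: E°cell = −0.55 − (−2.37) = +1.82 V and n = 6.
Since E = E° − (0.0592/n)·log Q, log Q = n(E° − E)/0.0592 = 2.635.
For 2 Ga³⁺(aq) + 3 Mg(s) → 2 Ga(s) + 3 Mg²⁺(aq), the reaction quotient is Q = [Mg²⁺(aq)]^3 / [Ga³⁺(aq)]^2.
Solving for the unknown gives log [Ga³⁺(aq)] = −2.213, so [Ga³⁺(aq)] ≈ 0.0061 M.

0.0061 M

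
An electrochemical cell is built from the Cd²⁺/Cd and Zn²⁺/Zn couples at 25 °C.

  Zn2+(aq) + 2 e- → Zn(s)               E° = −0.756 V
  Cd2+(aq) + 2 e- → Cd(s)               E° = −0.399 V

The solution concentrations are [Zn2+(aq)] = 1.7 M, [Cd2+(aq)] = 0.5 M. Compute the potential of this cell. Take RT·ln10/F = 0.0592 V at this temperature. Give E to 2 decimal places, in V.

Cd²⁺/Cd is reduced (cathode, E° = −0.399 V) and Zn²⁺/Zn is oxidized (anode).
E°cell = E°cat − E°an = −0.399 − (−0.756) = +0.357 V; n = 2.
For the overall reaction Cd2+(aq) + Zn(s) → Cd(s) + Zn2+(aq), Q = [Zn2+(aq)] / [Cd2+(aq)] = 3.4, giving log Q = 0.531.
Applying E = E° − (RT ln10/nF)·log Q gives +0.357 − (0.0592/2)(0.531) = +0.34 V.

+0.34 V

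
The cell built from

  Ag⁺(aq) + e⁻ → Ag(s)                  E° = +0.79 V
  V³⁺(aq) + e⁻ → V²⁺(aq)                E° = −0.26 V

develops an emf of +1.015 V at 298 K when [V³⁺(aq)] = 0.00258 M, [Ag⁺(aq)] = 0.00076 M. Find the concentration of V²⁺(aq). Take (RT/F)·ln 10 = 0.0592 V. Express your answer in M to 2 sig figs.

The Ag⁺/Ag couple has the larger reduction potential, so it is the cathode: E°cell = +0.79 − (−0.26) = +1.05 V and n = 1.
Rearranging E = E° − (0.0592/n)·log Q gives log Q = 1(+1.05 − (+1.015))/0.0592 = 0.591.
Balancing electrons gives Ag⁺(aq) + V²⁺(aq) → Ag(s) + V³⁺(aq); thus Q = [V³⁺(aq)] / ([Ag⁺(aq)]·[V²⁺(aq)]).
Substituting the known concentrations and solving, log [V²⁺(aq)] = −0.060 and [V²⁺(aq)] = 0.87 M.

0.87 M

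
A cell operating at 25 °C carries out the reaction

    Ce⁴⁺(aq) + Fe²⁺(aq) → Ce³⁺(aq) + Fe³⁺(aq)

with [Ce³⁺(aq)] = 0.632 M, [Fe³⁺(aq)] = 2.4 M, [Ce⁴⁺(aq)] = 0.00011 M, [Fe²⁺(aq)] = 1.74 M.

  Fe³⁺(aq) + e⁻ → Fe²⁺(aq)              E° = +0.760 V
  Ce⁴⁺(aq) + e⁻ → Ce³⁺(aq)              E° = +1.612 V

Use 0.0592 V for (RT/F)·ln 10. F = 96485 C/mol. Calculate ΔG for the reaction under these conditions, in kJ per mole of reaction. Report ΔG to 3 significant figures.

E°cell = +1.612 − (+0.760) = +0.852 V; the balanced reaction transfers n = 1 electron.
Q = ([Ce³⁺(aq)]·[Fe³⁺(aq)]) / ([Ce⁴⁺(aq)]·[Fe²⁺(aq)]) = 7.92×10^3, so log Q = 3.899 and E = +0.852 − (0.0592/1)(3.899) = +0.6212 V.
Then ΔG = −nFE = −1 × 96485 × +0.6212 J/mol = −59.9 kJ/mol.

−59.9 kJ/mol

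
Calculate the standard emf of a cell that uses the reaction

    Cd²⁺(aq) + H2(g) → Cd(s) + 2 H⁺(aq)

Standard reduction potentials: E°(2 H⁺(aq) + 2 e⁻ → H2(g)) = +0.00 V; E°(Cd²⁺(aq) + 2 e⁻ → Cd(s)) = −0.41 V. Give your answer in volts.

−0.41 V

In the reaction as written, Cd²⁺(aq) is reduced (cathode) and H⁺(aq) is produced by oxidation at the anode.
E°cell = E°(cathode) − E°(anode) = −0.41 − (+0.00) = −0.41 V.
The negative E°cell means the reaction is non-spontaneous in the direction written.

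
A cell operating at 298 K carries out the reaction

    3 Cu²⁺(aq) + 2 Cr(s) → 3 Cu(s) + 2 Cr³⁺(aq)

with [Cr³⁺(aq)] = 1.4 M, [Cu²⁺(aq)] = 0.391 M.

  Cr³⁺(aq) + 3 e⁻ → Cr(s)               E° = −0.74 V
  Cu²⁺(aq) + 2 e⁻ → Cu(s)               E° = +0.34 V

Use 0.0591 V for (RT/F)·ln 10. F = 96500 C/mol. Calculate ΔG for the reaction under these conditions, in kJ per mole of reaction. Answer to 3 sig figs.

E°cell = +0.34 − (−0.74) = +1.08 V; the balanced reaction transfers n = 6 electrons.
Here Q = [Cr³⁺(aq)]^2 / [Cu²⁺(aq)]^3 = 32.8 (log Q = 1.516), giving E = +1.08 − (0.0591/6)·(1.516) = +1.0651 V.
ΔG = −nFE = −(6)(96500)(+1.0651) J/mol = −617 kJ/mol.

−617 kJ/mol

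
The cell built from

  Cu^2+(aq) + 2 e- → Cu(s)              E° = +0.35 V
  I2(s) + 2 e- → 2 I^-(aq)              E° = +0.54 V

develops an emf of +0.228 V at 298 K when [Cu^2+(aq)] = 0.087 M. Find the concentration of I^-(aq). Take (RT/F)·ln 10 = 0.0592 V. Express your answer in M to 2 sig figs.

0.77 M

The I₂/I⁻ couple has the larger reduction potential, so it is the cathode: E°cell = +0.54 − (+0.35) = +0.19 V and n = 2.
Rearranging E = E° − (0.0592/n)·log Q gives log Q = 2(+0.19 − (+0.228))/0.0592 = −1.284.
Balancing electrons gives I2(s) + Cu(s) → 2 I^-(aq) + Cu^2+(aq); thus Q = [I^-(aq)]^2·[Cu^2+(aq)].
Substituting the known concentrations and solving, log [I^-(aq)] = −0.112 and [I^-(aq)] = 0.77 M.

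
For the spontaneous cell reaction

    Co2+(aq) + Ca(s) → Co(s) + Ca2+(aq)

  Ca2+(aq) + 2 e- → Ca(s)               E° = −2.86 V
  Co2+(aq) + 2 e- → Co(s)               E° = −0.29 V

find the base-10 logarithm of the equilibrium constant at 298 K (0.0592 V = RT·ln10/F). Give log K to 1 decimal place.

log K = 86.8

The Co²⁺/Co couple is reduced (cathode); E°cell = −0.29 − (−2.86) = +2.57 V with n = 2.
At equilibrium E = 0, so log K = nE°cell / 0.0592 = (2)(+2.57) / 0.0592 = 86.8.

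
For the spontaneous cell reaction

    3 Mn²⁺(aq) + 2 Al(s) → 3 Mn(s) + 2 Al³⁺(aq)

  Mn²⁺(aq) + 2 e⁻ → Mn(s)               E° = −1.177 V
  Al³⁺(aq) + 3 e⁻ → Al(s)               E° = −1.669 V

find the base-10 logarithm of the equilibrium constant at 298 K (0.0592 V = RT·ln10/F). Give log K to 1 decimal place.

The Mn²⁺/Mn couple is reduced (cathode); E°cell = −1.177 − (−1.669) = +0.492 V with n = 6.
At equilibrium E = 0, so log K = nE°cell / 0.0592 = (6)(+0.492) / 0.0592 = 49.9.

log K = 49.9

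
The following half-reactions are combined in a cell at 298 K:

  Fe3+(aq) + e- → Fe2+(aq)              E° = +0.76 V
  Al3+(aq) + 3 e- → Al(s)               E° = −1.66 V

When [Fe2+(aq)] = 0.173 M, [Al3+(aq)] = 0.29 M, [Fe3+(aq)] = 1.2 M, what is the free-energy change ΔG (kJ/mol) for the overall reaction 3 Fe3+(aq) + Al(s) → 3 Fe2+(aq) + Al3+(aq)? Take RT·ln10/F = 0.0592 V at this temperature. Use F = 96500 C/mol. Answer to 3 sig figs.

The standard cell potential is +0.76 − (−1.66) = +2.42 V, with n = 3 electrons in the balanced equation.
Here Q = ([Fe2+(aq)]^3·[Al3+(aq)]) / [Fe3+(aq)]^3 = 0.000869 (log Q = −3.061), giving E = +2.42 − (0.0592/3)·(−3.061) = +2.4804 V.
ΔG = −nFE = −(3)(96500)(+2.4804) J/mol = −718 kJ/mol.

−718 kJ/mol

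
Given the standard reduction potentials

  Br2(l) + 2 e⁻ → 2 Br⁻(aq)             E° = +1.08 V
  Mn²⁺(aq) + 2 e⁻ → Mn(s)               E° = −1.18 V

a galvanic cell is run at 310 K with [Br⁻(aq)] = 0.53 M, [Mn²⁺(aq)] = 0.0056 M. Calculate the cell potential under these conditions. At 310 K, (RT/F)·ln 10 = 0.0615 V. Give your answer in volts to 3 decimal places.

+2.346 V

Br₂/Br⁻ is reduced (cathode, E° = +1.08 V) and Mn²⁺/Mn is oxidized (anode).
E°cell = +1.08 − (−1.18) = +2.26 V, with n = 2 electrons transferred.
The balanced reaction is Br2(l) + Mn(s) → 2 Br⁻(aq) + Mn²⁺(aq), so Q = [Br⁻(aq)]^2·[Mn²⁺(aq)] = 0.00157 and log Q = −2.803.
Applying E = E° − (RT ln10/nF)·log Q gives +2.26 − (0.0615/2)(−2.803) = +2.346 V.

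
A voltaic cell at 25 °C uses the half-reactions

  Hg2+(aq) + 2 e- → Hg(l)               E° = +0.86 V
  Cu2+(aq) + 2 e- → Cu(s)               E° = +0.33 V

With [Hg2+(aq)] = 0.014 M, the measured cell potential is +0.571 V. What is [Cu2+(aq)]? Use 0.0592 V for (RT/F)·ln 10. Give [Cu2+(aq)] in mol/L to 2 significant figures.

Hg²⁺/Hg is the cathode (higher E°); E°cell = +0.86 − (+0.33) = +0.53 V with n = 2.
Rearranging E = E° − (0.0592/n)·log Q gives log Q = 2(+0.53 − (+0.571))/0.0592 = −1.385.
The balanced reaction is Hg2+(aq) + Cu(s) → Hg(l) + Cu2+(aq), so Q = [Cu2+(aq)] / [Hg2+(aq)].
Solving for the unknown gives log [Cu2+(aq)] = −3.239, so [Cu2+(aq)] ≈ 0.00058 M.

0.00058 M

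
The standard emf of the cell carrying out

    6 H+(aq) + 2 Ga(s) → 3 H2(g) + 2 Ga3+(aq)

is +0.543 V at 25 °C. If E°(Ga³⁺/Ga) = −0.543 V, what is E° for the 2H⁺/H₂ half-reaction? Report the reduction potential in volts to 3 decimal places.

+0.000 V

In the reaction as written the 2H⁺/H₂ couple is reduced (cathode) and Ga³⁺/Ga is oxidized (anode), so E°cell = E°(2H⁺/H₂) − E°(Ga³⁺/Ga).
E°(2H⁺/H₂) = E°cell + E°(anode) = +0.543 + (−0.543) = +0.000 V.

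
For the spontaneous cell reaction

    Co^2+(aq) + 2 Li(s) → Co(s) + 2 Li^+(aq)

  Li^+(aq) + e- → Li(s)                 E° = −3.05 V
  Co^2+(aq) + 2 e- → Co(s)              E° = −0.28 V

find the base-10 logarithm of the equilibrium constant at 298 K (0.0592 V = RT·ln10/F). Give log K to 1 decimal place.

The Co²⁺/Co couple is reduced (cathode); E°cell = −0.28 − (−3.05) = +2.77 V with n = 2.
At equilibrium E = 0, so log K = nE°cell / 0.0592 = (2)(+2.77) / 0.0592 = 93.6.

log K = 93.6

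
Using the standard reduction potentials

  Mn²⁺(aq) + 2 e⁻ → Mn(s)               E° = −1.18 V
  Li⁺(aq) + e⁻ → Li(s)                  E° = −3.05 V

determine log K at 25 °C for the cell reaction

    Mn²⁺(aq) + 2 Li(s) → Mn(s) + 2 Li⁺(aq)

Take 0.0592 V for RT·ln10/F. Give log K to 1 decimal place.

log K = 63.2

The Mn²⁺/Mn couple is reduced (cathode); E°cell = −1.18 − (−3.05) = +1.87 V with n = 2.
At equilibrium E = 0, so log K = nE°cell / 0.0592 = (2)(+1.87) / 0.0592 = 63.2.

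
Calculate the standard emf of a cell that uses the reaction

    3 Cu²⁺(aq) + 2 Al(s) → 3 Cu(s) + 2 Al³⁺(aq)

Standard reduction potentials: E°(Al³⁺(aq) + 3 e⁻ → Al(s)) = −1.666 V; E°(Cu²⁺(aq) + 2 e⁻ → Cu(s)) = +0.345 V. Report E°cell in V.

+2.011 V

In the reaction as written, Cu²⁺(aq) is reduced (cathode) and Al³⁺(aq) is produced by oxidation at the anode.
E°cell = E°(cathode) − E°(anode) = +0.345 − (−1.666) = +2.011 V.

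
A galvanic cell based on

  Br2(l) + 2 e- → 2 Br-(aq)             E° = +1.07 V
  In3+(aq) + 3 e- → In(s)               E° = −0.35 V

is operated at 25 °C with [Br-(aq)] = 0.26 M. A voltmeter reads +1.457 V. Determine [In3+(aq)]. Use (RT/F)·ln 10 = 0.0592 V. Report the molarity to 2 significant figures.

0.76 M

Br₂/Br⁻ is the cathode (higher E°); E°cell = +1.07 − (−0.35) = +1.42 V with n = 6.
Since E = E° − (0.0592/n)·log Q, log Q = n(E° − E)/0.0592 = −3.750.
The balanced reaction is 3 Br2(l) + 2 In(s) → 6 Br-(aq) + 2 In3+(aq), so Q = [Br-(aq)]^6·[In3+(aq)]^2.
Isolating [In3+(aq)] in Q = 10^{−3.750} yields log [In3+(aq)] = −0.120, i.e. 0.76 M.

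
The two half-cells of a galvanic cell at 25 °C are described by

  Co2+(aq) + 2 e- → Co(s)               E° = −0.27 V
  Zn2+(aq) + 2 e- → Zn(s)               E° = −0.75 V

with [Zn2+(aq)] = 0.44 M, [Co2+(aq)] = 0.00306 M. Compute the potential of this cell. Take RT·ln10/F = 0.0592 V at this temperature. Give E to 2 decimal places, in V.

The Co²⁺/Co couple has the more positive E°, so it is the cathode; Zn²⁺/Zn is the anode.
E°cell = −0.27 − (−0.75) = +0.48 V, with n = 2 electrons transferred.
Balancing gives Co2+(aq) + Zn(s) → Co(s) + Zn2+(aq); hence Q = [Zn2+(aq)] / [Co2+(aq)] = 144 (log Q = 2.158).
By the Nernst equation, E = +0.48 − (0.0592/2)·(2.158) = +0.42 V.

+0.42 V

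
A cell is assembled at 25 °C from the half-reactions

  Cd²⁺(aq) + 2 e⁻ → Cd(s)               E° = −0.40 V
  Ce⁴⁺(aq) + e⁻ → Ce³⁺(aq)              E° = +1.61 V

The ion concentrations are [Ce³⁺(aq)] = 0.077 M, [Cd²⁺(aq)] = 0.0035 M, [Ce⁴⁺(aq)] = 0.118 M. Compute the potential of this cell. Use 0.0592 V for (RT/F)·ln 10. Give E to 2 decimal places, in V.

Since E°(Ce⁴⁺/Ce³⁺) > E°(Cd²⁺/Cd), Ce⁴⁺/Ce³⁺ serves as the cathode.
E°cell = E°cat − E°an = +1.61 − (−0.40) = +2.01 V; n = 2.
The balanced reaction is 2 Ce⁴⁺(aq) + Cd(s) → 2 Ce³⁺(aq) + Cd²⁺(aq), so Q = ([Ce³⁺(aq)]^2·[Cd²⁺(aq)]) / [Ce⁴⁺(aq)]^2 = 0.00149 and log Q = −2.827.
Applying E = E° − (RT ln10/nF)·log Q gives +2.01 − (0.0592/2)(−2.827) = +2.09 V.

+2.09 V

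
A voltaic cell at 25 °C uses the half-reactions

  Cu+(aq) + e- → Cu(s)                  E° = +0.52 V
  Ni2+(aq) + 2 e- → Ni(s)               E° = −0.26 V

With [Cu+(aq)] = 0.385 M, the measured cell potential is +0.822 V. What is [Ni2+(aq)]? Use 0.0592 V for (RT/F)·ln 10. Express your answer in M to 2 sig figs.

Cu⁺/Cu is the cathode (higher E°); E°cell = +0.52 − (−0.26) = +0.78 V with n = 2.
From the Nernst equation, log Q = n(E° − E)/0.0592 = 2·(+0.78 − (+0.822))/0.0592 = −1.419.
The balanced reaction is 2 Cu+(aq) + Ni(s) → 2 Cu(s) + Ni2+(aq), so Q = [Ni2+(aq)] / [Cu+(aq)]^2.
Substituting the known concentrations and solving, log [Ni2+(aq)] = −2.248 and [Ni2+(aq)] = 0.0056 M.

0.0056 M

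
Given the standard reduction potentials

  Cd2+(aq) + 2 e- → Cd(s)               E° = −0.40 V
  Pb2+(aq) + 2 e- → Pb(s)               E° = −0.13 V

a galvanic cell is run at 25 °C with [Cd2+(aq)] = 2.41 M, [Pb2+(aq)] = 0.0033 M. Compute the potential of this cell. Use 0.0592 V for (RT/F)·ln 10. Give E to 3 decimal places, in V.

+0.185 V

Since E°(Pb²⁺/Pb) > E°(Cd²⁺/Cd), Pb²⁺/Pb serves as the cathode.
E°cell = −0.13 − (−0.40) = +0.27 V, with n = 2 electrons transferred.
The balanced reaction is Pb2+(aq) + Cd(s) → Pb(s) + Cd2+(aq), so Q = [Cd2+(aq)] / [Pb2+(aq)] = 730 and log Q = 2.864.
Applying E = E° − (RT ln10/nF)·log Q gives +0.27 − (0.0592/2)(2.864) = +0.185 V.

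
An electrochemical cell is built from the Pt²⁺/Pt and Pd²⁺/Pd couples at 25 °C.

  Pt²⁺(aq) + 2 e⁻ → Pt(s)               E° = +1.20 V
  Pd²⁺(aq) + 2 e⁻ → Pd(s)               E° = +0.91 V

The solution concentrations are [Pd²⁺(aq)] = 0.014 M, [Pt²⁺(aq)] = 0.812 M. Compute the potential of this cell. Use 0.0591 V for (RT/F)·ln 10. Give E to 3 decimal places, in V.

The Pt²⁺/Pt couple has the more positive E°, so it is the cathode; Pd²⁺/Pd is the anode.
The standard potential is +1.20 − (+0.91) = +0.29 V and the balanced reaction transfers n = 2 electrons.
Balancing gives Pt²⁺(aq) + Pd(s) → Pt(s) + Pd²⁺(aq); hence Q = [Pd²⁺(aq)] / [Pt²⁺(aq)] = 0.0172 (log Q = −1.763).
Applying E = E° − (RT ln10/nF)·log Q gives +0.29 − (0.0591/2)(−1.763) = +0.342 V.

+0.342 V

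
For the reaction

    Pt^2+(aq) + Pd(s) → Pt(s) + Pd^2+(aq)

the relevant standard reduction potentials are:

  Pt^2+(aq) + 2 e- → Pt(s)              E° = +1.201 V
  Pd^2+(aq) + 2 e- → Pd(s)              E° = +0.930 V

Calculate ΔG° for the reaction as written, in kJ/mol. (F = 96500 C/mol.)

−52.3 kJ/mol

In the reaction as written Pt^2+(aq) is reduced, so the Pt²⁺/Pt couple is the cathode and Pd²⁺/Pd is the anode.
E°cell = +1.201 − (+0.930) = +0.271 V; balancing electrons gives n = 2.
ΔG° = −nFE°cell = −(2)(96500)(+0.271) J/mol = −52.3 kJ/mol.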